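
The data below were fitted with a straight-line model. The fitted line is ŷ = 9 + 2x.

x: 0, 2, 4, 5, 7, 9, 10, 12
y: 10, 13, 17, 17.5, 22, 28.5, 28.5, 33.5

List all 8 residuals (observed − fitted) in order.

x=0: ŷ = 9 + 2·0 = 9; e = 10 − 9 = 1
x=2: ŷ = 9 + 2·2 = 13; e = 13 − 13 = 0
x=4: ŷ = 9 + 2·4 = 17; e = 17 − 17 = 0
x=5: ŷ = 9 + 2·5 = 19; e = 17.5 − 19 = -1.5
x=7: ŷ = 9 + 2·7 = 23; e = 22 − 23 = -1
x=9: ŷ = 9 + 2·9 = 27; e = 28.5 − 27 = 1.5
x=10: ŷ = 9 + 2·10 = 29; e = 28.5 − 29 = -0.5
x=12: ŷ = 9 + 2·12 = 33; e = 33.5 − 33 = 0.5

1, 0, 0, -1.5, -1, 1.5, -0.5, 0.5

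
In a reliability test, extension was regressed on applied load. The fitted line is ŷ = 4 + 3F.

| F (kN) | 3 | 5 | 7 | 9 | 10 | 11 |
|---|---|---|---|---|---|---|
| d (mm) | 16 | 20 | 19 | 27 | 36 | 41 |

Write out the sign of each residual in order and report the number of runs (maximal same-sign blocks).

F=3: ŷ = 4 + 3·3 = 13; e = 16 − 13 = 3
F=5: ŷ = 4 + 3·5 = 19; e = 20 − 19 = 1
F=7: ŷ = 4 + 3·7 = 25; e = 19 − 25 = -6
F=9: ŷ = 4 + 3·9 = 31; e = 27 − 31 = -4
F=10: ŷ = 4 + 3·10 = 34; e = 36 − 34 = 2
F=11: ŷ = 4 + 3·11 = 37; e = 41 − 37 = 4
Signs: + + − − + +
Runs: +×2, −×2, +×2 → 3

3 runs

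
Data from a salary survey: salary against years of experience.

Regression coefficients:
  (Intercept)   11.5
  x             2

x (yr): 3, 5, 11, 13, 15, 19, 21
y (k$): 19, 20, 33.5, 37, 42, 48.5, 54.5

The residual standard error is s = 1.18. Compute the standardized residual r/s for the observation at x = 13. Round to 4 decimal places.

-0.4237

ŷ = 11.5 + 2·13 = 37.5
r = 37 − 37.5 = -0.5
r/s = -0.5 / 1.18 = -0.4237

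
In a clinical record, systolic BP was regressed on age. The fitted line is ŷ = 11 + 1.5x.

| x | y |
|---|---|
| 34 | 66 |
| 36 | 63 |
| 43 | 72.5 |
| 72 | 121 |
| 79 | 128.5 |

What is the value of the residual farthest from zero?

r = 4

x=34: ŷ = 11 + 1.5·34 = 62; r = 66 − 62 = 4
x=36: ŷ = 11 + 1.5·36 = 65; r = 63 − 65 = -2
x=43: ŷ = 11 + 1.5·43 = 75.5; r = 72.5 − 75.5 = -3
x=72: ŷ = 11 + 1.5·72 = 119; r = 121 − 119 = 2
x=79: ŷ = 11 + 1.5·79 = 129.5; r = 128.5 − 129.5 = -1
Largest |r| is 4 at x = 34, residual 4.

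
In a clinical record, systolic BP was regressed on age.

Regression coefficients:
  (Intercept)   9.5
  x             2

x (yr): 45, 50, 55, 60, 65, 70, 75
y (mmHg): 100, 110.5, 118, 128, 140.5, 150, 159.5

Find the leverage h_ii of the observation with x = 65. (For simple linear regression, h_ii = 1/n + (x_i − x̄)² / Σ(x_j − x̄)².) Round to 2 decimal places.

h = 0.18

x̄ = (45 + 50 + 55 + 60 + 65 + 70 + 75)/7 = 60
Σ(x − x̄)² = 225 + 100 + 25 + 0 + 25 + 100 + 225 = 700
h = 1/7 + (5)²/700 = 0.142857 + 0.0357143 = 0.18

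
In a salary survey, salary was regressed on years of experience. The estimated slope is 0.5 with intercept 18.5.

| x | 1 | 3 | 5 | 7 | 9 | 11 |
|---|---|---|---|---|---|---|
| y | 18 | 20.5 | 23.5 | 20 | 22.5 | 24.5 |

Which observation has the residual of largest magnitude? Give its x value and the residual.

x = 5, e = 2.5

x=1: ŷ = 18.5 + 0.5·1 = 19; e = 18 − 19 = -1
x=3: ŷ = 18.5 + 0.5·3 = 20; e = 20.5 − 20 = 0.5
x=5: ŷ = 18.5 + 0.5·5 = 21; e = 23.5 − 21 = 2.5
x=7: ŷ = 18.5 + 0.5·7 = 22; e = 20 − 22 = -2
x=9: ŷ = 18.5 + 0.5·9 = 23; e = 22.5 − 23 = -0.5
x=11: ŷ = 18.5 + 0.5·11 = 24; e = 24.5 − 24 = 0.5
Largest |e| is 2.5 at x = 5, residual 2.5.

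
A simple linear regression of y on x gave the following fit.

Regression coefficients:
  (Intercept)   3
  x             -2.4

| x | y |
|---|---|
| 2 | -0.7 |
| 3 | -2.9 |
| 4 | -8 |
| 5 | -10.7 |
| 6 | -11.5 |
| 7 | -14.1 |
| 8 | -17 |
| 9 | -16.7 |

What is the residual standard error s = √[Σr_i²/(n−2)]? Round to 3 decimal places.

x=2: ŷ = 3 − 2.4·2 = -1.8; r = -0.7 − (-1.8) = 1.1
x=3: ŷ = 3 − 2.4·3 = -4.2; r = -2.9 − (-4.2) = 1.3
x=4: ŷ = 3 − 2.4·4 = -6.6; r = -8 − (-6.6) = -1.4
x=5: ŷ = 3 − 2.4·5 = -9; r = -10.7 − (-9) = -1.7
x=6: ŷ = 3 − 2.4·6 = -11.4; r = -11.5 − (-11.4) = -0.1
x=7: ŷ = 3 − 2.4·7 = -13.8; r = -14.1 − (-13.8) = -0.3
x=8: ŷ = 3 − 2.4·8 = -16.2; r = -17 − (-16.2) = -0.8
x=9: ŷ = 3 − 2.4·9 = -18.6; r = -16.7 − (-18.6) = 1.9
SSE = 1.21 + 1.69 + 1.96 + 2.89 + 0.01 + 0.09 + 0.64 + 3.61 = 12.1
s = √(12.1/6) = √2.01667 ≈ 1.420

s = 1.420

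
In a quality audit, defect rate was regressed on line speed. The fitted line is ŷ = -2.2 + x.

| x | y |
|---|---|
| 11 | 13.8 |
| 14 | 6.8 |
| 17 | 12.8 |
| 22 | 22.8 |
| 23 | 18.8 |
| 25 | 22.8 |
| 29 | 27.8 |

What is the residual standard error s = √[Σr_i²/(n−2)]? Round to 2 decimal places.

x=11: ŷ = -2.2 + 11 = 8.8; r = 13.8 − 8.8 = 5
x=14: ŷ = -2.2 + 14 = 11.8; r = 6.8 − 11.8 = -5
x=17: ŷ = -2.2 + 17 = 14.8; r = 12.8 − 14.8 = -2
x=22: ŷ = -2.2 + 22 = 19.8; r = 22.8 − 19.8 = 3
x=23: ŷ = -2.2 + 23 = 20.8; r = 18.8 − 20.8 = -2
x=25: ŷ = -2.2 + 25 = 22.8; r = 22.8 − 22.8 = 0
x=29: ŷ = -2.2 + 29 = 26.8; r = 27.8 − 26.8 = 1
SSE = 25 + 25 + 4 + 9 + 4 + 0 + 1 = 68
s = √(68/5) = √13.6 ≈ 3.69

s = 3.69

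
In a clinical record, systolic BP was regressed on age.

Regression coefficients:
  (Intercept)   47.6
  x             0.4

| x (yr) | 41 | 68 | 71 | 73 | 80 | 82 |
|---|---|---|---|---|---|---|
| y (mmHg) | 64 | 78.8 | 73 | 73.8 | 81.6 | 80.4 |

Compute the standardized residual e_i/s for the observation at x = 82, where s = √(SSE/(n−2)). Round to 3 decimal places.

x=41: ŷ = 47.6 + 0.4·41 = 64; e = 64 − 64 = 0
x=68: ŷ = 47.6 + 0.4·68 = 74.8; e = 78.8 − 74.8 = 4
x=71: ŷ = 47.6 + 0.4·71 = 76; e = 73 − 76 = -3
x=73: ŷ = 47.6 + 0.4·73 = 76.8; e = 73.8 − 76.8 = -3
x=80: ŷ = 47.6 + 0.4·80 = 79.6; e = 81.6 − 79.6 = 2
x=82: ŷ = 47.6 + 0.4·82 = 80.4; e = 80.4 − 80.4 = 0
SSE = 0 + 16 + 9 + 9 + 4 + 0 = 38
s = √(38/4) = 3.08221
e/s = 0 / 3.08221 = 0.000

0.000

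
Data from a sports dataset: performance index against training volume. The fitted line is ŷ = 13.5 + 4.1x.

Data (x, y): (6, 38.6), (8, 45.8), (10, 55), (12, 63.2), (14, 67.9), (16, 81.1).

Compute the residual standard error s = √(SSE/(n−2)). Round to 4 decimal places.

x=6: ŷ = 13.5 + 4.1·6 = 38.1; r = 38.6 − 38.1 = 0.5
x=8: ŷ = 13.5 + 4.1·8 = 46.3; r = 45.8 − 46.3 = -0.5
x=10: ŷ = 13.5 + 4.1·10 = 54.5; r = 55 − 54.5 = 0.5
x=12: ŷ = 13.5 + 4.1·12 = 62.7; r = 63.2 − 62.7 = 0.5
x=14: ŷ = 13.5 + 4.1·14 = 70.9; r = 67.9 − 70.9 = -3
x=16: ŷ = 13.5 + 4.1·16 = 79.1; r = 81.1 − 79.1 = 2
SSE = 0.25 + 0.25 + 0.25 + 0.25 + 9 + 4 = 14
s = √(14/4) = √3.5 ≈ 1.8708

s = 1.8708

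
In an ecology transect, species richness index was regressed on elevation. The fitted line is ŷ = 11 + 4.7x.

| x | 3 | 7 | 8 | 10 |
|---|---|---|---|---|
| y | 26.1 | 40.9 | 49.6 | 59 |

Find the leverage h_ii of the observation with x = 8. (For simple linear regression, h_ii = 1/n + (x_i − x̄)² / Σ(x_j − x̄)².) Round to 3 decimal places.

h = 0.288

x̄ = (3 + 7 + 8 + 10)/4 = 7
Σ(x − x̄)² = 16 + 0 + 1 + 9 = 26
h = 1/4 + (1)²/26 = 0.25 + 0.0384615 = 0.288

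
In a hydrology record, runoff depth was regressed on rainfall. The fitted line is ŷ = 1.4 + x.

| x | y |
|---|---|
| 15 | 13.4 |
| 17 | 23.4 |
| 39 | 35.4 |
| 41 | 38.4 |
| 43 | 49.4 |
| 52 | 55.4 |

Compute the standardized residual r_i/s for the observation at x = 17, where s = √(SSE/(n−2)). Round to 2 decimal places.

x=15: ŷ = 1.4 + 15 = 16.4; r = 13.4 − 16.4 = -3
x=17: ŷ = 1.4 + 17 = 18.4; r = 23.4 − 18.4 = 5
x=39: ŷ = 1.4 + 39 = 40.4; r = 35.4 − 40.4 = -5
x=41: ŷ = 1.4 + 41 = 42.4; r = 38.4 − 42.4 = -4
x=43: ŷ = 1.4 + 43 = 44.4; r = 49.4 − 44.4 = 5
x=52: ŷ = 1.4 + 52 = 53.4; r = 55.4 − 53.4 = 2
SSE = 9 + 25 + 25 + 16 + 25 + 4 = 104
s = √(104/4) = 5.09902
r/s = 5 / 5.09902 = 0.98

0.98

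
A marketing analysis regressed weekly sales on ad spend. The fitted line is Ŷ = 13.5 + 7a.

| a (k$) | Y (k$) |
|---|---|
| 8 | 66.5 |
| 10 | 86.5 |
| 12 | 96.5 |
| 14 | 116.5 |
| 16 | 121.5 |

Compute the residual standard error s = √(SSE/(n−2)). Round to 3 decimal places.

a=8: Ŷ = 13.5 + 7·8 = 69.5; e = 66.5 − 69.5 = -3
a=10: Ŷ = 13.5 + 7·10 = 83.5; e = 86.5 − 83.5 = 3
a=12: Ŷ = 13.5 + 7·12 = 97.5; e = 96.5 − 97.5 = -1
a=14: Ŷ = 13.5 + 7·14 = 111.5; e = 116.5 − 111.5 = 5
a=16: Ŷ = 13.5 + 7·16 = 125.5; e = 121.5 − 125.5 = -4
SSE = 9 + 9 + 1 + 25 + 16 = 60
s = √(60/3) = √20 ≈ 4.472

s = 4.472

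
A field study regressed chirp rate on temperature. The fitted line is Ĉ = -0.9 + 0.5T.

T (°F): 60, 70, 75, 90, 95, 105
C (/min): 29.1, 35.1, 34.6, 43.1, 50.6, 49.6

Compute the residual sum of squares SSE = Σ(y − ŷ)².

SSE = 26

T=60: Ĉ = -0.9 + 0.5·60 = 29.1; r = 29.1 − 29.1 = 0
T=70: Ĉ = -0.9 + 0.5·70 = 34.1; r = 35.1 − 34.1 = 1
T=75: Ĉ = -0.9 + 0.5·75 = 36.6; r = 34.6 − 36.6 = -2
T=90: Ĉ = -0.9 + 0.5·90 = 44.1; r = 43.1 − 44.1 = -1
T=95: Ĉ = -0.9 + 0.5·95 = 46.6; r = 50.6 − 46.6 = 4
T=105: Ĉ = -0.9 + 0.5·105 = 51.6; r = 49.6 − 51.6 = -2
SSE = 0 + 1 + 4 + 1 + 16 + 4 = 26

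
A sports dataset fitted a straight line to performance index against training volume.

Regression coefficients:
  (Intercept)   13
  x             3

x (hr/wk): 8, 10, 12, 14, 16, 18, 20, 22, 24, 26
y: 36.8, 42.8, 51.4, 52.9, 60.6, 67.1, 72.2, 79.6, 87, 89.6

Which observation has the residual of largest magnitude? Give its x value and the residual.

x=8: ŷ = 13 + 3·8 = 37; e = 36.8 − 37 = -0.2
x=10: ŷ = 13 + 3·10 = 43; e = 42.8 − 43 = -0.2
x=12: ŷ = 13 + 3·12 = 49; e = 51.4 − 49 = 2.4
x=14: ŷ = 13 + 3·14 = 55; e = 52.9 − 55 = -2.1
x=16: ŷ = 13 + 3·16 = 61; e = 60.6 − 61 = -0.4
x=18: ŷ = 13 + 3·18 = 67; e = 67.1 − 67 = 0.1
x=20: ŷ = 13 + 3·20 = 73; e = 72.2 − 73 = -0.8
x=22: ŷ = 13 + 3·22 = 79; e = 79.6 − 79 = 0.6
x=24: ŷ = 13 + 3·24 = 85; e = 87 − 85 = 2
x=26: ŷ = 13 + 3·26 = 91; e = 89.6 − 91 = -1.4
Largest |e| is 2.4 at x = 12, residual 2.4.

x = 12, e = 2.4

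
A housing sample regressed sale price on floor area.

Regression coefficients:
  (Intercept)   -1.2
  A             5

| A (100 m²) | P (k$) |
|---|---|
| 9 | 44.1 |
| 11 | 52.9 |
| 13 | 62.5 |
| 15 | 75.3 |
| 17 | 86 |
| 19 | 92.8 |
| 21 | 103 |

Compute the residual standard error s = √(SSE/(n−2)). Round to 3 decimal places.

A=9: P̂ = -1.2 + 5·9 = 43.8; r = 44.1 − 43.8 = 0.3
A=11: P̂ = -1.2 + 5·11 = 53.8; r = 52.9 − 53.8 = -0.9
A=13: P̂ = -1.2 + 5·13 = 63.8; r = 62.5 − 63.8 = -1.3
A=15: P̂ = -1.2 + 5·15 = 73.8; r = 75.3 − 73.8 = 1.5
A=17: P̂ = -1.2 + 5·17 = 83.8; r = 86 − 83.8 = 2.2
A=19: P̂ = -1.2 + 5·19 = 93.8; r = 92.8 − 93.8 = -1
A=21: P̂ = -1.2 + 5·21 = 103.8; r = 103 − 103.8 = -0.8
SSE = 0.09 + 0.81 + 1.69 + 2.25 + 4.84 + 1 + 0.64 = 11.32
s = √(11.32/5) = √2.264 ≈ 1.505

s = 1.505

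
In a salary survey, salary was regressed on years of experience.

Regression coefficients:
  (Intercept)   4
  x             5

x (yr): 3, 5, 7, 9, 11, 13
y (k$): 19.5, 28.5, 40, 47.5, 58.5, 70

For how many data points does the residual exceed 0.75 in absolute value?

x=3: ŷ = 4 + 5·3 = 19; e = 19.5 − 19 = 0.5
x=5: ŷ = 4 + 5·5 = 29; e = 28.5 − 29 = -0.5
x=7: ŷ = 4 + 5·7 = 39; e = 40 − 39 = 1
x=9: ŷ = 4 + 5·9 = 49; e = 47.5 − 49 = -1.5
x=11: ŷ = 4 + 5·11 = 59; e = 58.5 − 59 = -0.5
x=13: ŷ = 4 + 5·13 = 69; e = 70 − 69 = 1
|e| > 0.75: x=7 (|e|=1), x=9 (|e|=1.5), x=13 (|e|=1) → 3

3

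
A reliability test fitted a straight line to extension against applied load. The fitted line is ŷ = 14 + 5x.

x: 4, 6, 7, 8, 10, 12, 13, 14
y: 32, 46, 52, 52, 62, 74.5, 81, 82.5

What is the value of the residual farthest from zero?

r = 3

x=4: ŷ = 14 + 5·4 = 34; r = 32 − 34 = -2
x=6: ŷ = 14 + 5·6 = 44; r = 46 − 44 = 2
x=7: ŷ = 14 + 5·7 = 49; r = 52 − 49 = 3
x=8: ŷ = 14 + 5·8 = 54; r = 52 − 54 = -2
x=10: ŷ = 14 + 5·10 = 64; r = 62 − 64 = -2
x=12: ŷ = 14 + 5·12 = 74; r = 74.5 − 74 = 0.5
x=13: ŷ = 14 + 5·13 = 79; r = 81 − 79 = 2
x=14: ŷ = 14 + 5·14 = 84; r = 82.5 − 84 = -1.5
Largest |r| is 3 at x = 7, residual 3.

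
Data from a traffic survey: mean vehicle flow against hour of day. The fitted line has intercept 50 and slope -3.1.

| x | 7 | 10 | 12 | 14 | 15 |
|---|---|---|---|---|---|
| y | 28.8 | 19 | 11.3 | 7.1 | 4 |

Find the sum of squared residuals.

SSE = 3

x=7: ŷ = 50 − 3.1·7 = 28.3; r = 28.8 − 28.3 = 0.5
x=10: ŷ = 50 − 3.1·10 = 19; r = 19 − 19 = 0
x=12: ŷ = 50 − 3.1·12 = 12.8; r = 11.3 − 12.8 = -1.5
x=14: ŷ = 50 − 3.1·14 = 6.6; r = 7.1 − 6.6 = 0.5
x=15: ŷ = 50 − 3.1·15 = 3.5; r = 4 − 3.5 = 0.5
SSE = 0.25 + 0 + 2.25 + 0.25 + 0.25 = 3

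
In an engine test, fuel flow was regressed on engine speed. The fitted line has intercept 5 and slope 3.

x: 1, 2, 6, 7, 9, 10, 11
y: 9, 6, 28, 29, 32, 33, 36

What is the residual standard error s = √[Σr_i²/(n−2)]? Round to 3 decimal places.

s = 3.688

x=1: ŷ = 5 + 3·1 = 8; r = 9 − 8 = 1
x=2: ŷ = 5 + 3·2 = 11; r = 6 − 11 = -5
x=6: ŷ = 5 + 3·6 = 23; r = 28 − 23 = 5
x=7: ŷ = 5 + 3·7 = 26; r = 29 − 26 = 3
x=9: ŷ = 5 + 3·9 = 32; r = 32 − 32 = 0
x=10: ŷ = 5 + 3·10 = 35; r = 33 − 35 = -2
x=11: ŷ = 5 + 3·11 = 38; r = 36 − 38 = -2
SSE = 1 + 25 + 25 + 9 + 0 + 4 + 4 = 68
s = √(68/5) = √13.6 ≈ 3.688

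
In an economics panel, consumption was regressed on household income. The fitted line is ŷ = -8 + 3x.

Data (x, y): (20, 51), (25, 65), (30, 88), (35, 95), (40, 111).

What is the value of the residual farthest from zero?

x=20: ŷ = -8 + 3·20 = 52; e = 51 − 52 = -1
x=25: ŷ = -8 + 3·25 = 67; e = 65 − 67 = -2
x=30: ŷ = -8 + 3·30 = 82; e = 88 − 82 = 6
x=35: ŷ = -8 + 3·35 = 97; e = 95 − 97 = -2
x=40: ŷ = -8 + 3·40 = 112; e = 111 − 112 = -1
Largest |e| is 6 at x = 30, residual 6.

e = 6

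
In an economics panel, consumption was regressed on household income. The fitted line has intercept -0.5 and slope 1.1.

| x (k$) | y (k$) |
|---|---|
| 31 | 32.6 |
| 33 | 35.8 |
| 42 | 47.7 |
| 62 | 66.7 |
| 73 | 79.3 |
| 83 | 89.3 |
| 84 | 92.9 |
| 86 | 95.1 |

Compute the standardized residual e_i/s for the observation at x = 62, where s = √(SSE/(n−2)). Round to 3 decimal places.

-0.756

x=31: ŷ = -0.5 + 1.1·31 = 33.6; e = 32.6 − 33.6 = -1
x=33: ŷ = -0.5 + 1.1·33 = 35.8; e = 35.8 − 35.8 = 0
x=42: ŷ = -0.5 + 1.1·42 = 45.7; e = 47.7 − 45.7 = 2
x=62: ŷ = -0.5 + 1.1·62 = 67.7; e = 66.7 − 67.7 = -1
x=73: ŷ = -0.5 + 1.1·73 = 79.8; e = 79.3 − 79.8 = -0.5
x=83: ŷ = -0.5 + 1.1·83 = 90.8; e = 89.3 − 90.8 = -1.5
x=84: ŷ = -0.5 + 1.1·84 = 91.9; e = 92.9 − 91.9 = 1
x=86: ŷ = -0.5 + 1.1·86 = 94.1; e = 95.1 − 94.1 = 1
SSE = 1 + 0 + 4 + 1 + 0.25 + 2.25 + 1 + 1 = 10.5
s = √(10.5/6) = 1.32288
e/s = -1 / 1.32288 = -0.756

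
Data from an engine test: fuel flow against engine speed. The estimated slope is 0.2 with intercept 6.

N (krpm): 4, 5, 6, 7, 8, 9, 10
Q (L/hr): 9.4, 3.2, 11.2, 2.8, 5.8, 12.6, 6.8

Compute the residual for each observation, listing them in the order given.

2.6, -3.8, 4, -4.6, -1.8, 4.8, -1.2

N=4: ŷ = 6 + 0.2·4 = 6.8; e = 9.4 − 6.8 = 2.6
N=5: ŷ = 6 + 0.2·5 = 7; e = 3.2 − 7 = -3.8
N=6: ŷ = 6 + 0.2·6 = 7.2; e = 11.2 − 7.2 = 4
N=7: ŷ = 6 + 0.2·7 = 7.4; e = 2.8 − 7.4 = -4.6
N=8: ŷ = 6 + 0.2·8 = 7.6; e = 5.8 − 7.6 = -1.8
N=9: ŷ = 6 + 0.2·9 = 7.8; e = 12.6 − 7.8 = 4.8
N=10: ŷ = 6 + 0.2·10 = 8; e = 6.8 − 8 = -1.2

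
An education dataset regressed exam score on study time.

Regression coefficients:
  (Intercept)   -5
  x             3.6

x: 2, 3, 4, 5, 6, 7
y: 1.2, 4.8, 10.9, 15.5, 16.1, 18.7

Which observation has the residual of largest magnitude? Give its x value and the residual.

x=2: ŷ = -5 + 3.6·2 = 2.2; e = 1.2 − 2.2 = -1
x=3: ŷ = -5 + 3.6·3 = 5.8; e = 4.8 − 5.8 = -1
x=4: ŷ = -5 + 3.6·4 = 9.4; e = 10.9 − 9.4 = 1.5
x=5: ŷ = -5 + 3.6·5 = 13; e = 15.5 − 13 = 2.5
x=6: ŷ = -5 + 3.6·6 = 16.6; e = 16.1 − 16.6 = -0.5
x=7: ŷ = -5 + 3.6·7 = 20.2; e = 18.7 − 20.2 = -1.5
Largest |e| is 2.5 at x = 5, residual 2.5.

x = 5, e = 2.5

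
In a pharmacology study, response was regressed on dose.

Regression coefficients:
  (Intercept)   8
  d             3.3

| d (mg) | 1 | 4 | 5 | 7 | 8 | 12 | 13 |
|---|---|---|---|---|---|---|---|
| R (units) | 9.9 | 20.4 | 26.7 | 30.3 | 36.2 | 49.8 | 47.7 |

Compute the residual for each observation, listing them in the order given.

d=1: ŷ = 8 + 3.3·1 = 11.3; e = 9.9 − 11.3 = -1.4
d=4: ŷ = 8 + 3.3·4 = 21.2; e = 20.4 − 21.2 = -0.8
d=5: ŷ = 8 + 3.3·5 = 24.5; e = 26.7 − 24.5 = 2.2
d=7: ŷ = 8 + 3.3·7 = 31.1; e = 30.3 − 31.1 = -0.8
d=8: ŷ = 8 + 3.3·8 = 34.4; e = 36.2 − 34.4 = 1.8
d=12: ŷ = 8 + 3.3·12 = 47.6; e = 49.8 − 47.6 = 2.2
d=13: ŷ = 8 + 3.3·13 = 50.9; e = 47.7 − 50.9 = -3.2

-1.4, -0.8, 2.2, -0.8, 1.8, 2.2, -3.2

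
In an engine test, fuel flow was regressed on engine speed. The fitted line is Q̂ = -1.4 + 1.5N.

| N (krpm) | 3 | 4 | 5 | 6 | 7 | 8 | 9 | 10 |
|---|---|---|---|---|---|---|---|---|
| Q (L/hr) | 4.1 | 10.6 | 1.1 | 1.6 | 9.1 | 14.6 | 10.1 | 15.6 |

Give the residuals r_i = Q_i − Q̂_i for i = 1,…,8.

1, 6, -5, -6, 0, 4, -2, 2

N=3: Q̂ = -1.4 + 1.5·3 = 3.1; r = 4.1 − 3.1 = 1
N=4: Q̂ = -1.4 + 1.5·4 = 4.6; r = 10.6 − 4.6 = 6
N=5: Q̂ = -1.4 + 1.5·5 = 6.1; r = 1.1 − 6.1 = -5
N=6: Q̂ = -1.4 + 1.5·6 = 7.6; r = 1.6 − 7.6 = -6
N=7: Q̂ = -1.4 + 1.5·7 = 9.1; r = 9.1 − 9.1 = 0
N=8: Q̂ = -1.4 + 1.5·8 = 10.6; r = 14.6 − 10.6 = 4
N=9: Q̂ = -1.4 + 1.5·9 = 12.1; r = 10.1 − 12.1 = -2
N=10: Q̂ = -1.4 + 1.5·10 = 13.6; r = 15.6 − 13.6 = 2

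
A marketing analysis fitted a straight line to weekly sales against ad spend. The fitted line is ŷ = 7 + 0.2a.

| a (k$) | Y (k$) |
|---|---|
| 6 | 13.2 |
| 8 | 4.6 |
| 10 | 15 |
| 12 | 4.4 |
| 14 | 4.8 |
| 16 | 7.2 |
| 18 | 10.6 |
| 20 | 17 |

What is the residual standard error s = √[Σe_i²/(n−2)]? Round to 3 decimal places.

s = 5.354

a=6: ŷ = 7 + 0.2·6 = 8.2; e = 13.2 − 8.2 = 5
a=8: ŷ = 7 + 0.2·8 = 8.6; e = 4.6 − 8.6 = -4
a=10: ŷ = 7 + 0.2·10 = 9; e = 15 − 9 = 6
a=12: ŷ = 7 + 0.2·12 = 9.4; e = 4.4 − 9.4 = -5
a=14: ŷ = 7 + 0.2·14 = 9.8; e = 4.8 − 9.8 = -5
a=16: ŷ = 7 + 0.2·16 = 10.2; e = 7.2 − 10.2 = -3
a=18: ŷ = 7 + 0.2·18 = 10.6; e = 10.6 − 10.6 = 0
a=20: ŷ = 7 + 0.2·20 = 11; e = 17 − 11 = 6
SSE = 25 + 16 + 36 + 25 + 25 + 9 + 0 + 36 = 172
s = √(172/6) = √28.6667 ≈ 5.354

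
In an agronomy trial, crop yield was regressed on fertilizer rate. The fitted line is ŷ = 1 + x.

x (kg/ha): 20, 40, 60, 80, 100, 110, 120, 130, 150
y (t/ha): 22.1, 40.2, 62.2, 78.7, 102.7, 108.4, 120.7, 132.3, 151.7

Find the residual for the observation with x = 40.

r = -0.8

ŷ = 1 + 40 = 41
r = 40.2 − 41 = -0.8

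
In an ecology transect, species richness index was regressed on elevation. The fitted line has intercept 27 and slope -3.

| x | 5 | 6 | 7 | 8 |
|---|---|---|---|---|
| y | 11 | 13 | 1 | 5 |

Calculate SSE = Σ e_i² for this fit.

x=5: ŷ = 27 − 3·5 = 12; e = 11 − 12 = -1
x=6: ŷ = 27 − 3·6 = 9; e = 13 − 9 = 4
x=7: ŷ = 27 − 3·7 = 6; e = 1 − 6 = -5
x=8: ŷ = 27 − 3·8 = 3; e = 5 − 3 = 2
SSE = 1 + 16 + 25 + 4 = 46

SSE = 46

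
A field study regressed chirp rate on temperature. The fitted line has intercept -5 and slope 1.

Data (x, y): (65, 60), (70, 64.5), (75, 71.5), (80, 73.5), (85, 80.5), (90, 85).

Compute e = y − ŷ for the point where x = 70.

e = -0.5

ŷ = -5 + 70 = 65
e = 64.5 − 65 = -0.5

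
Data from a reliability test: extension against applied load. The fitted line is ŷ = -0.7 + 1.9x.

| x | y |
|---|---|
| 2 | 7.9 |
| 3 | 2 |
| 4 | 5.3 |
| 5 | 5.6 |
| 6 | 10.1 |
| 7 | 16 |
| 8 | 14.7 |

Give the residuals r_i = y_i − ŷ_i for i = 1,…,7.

x=2: ŷ = -0.7 + 1.9·2 = 3.1; r = 7.9 − 3.1 = 4.8
x=3: ŷ = -0.7 + 1.9·3 = 5; r = 2 − 5 = -3
x=4: ŷ = -0.7 + 1.9·4 = 6.9; r = 5.3 − 6.9 = -1.6
x=5: ŷ = -0.7 + 1.9·5 = 8.8; r = 5.6 − 8.8 = -3.2
x=6: ŷ = -0.7 + 1.9·6 = 10.7; r = 10.1 − 10.7 = -0.6
x=7: ŷ = -0.7 + 1.9·7 = 12.6; r = 16 − 12.6 = 3.4
x=8: ŷ = -0.7 + 1.9·8 = 14.5; r = 14.7 − 14.5 = 0.2

4.8, -3, -1.6, -3.2, -0.6, 3.4, 0.2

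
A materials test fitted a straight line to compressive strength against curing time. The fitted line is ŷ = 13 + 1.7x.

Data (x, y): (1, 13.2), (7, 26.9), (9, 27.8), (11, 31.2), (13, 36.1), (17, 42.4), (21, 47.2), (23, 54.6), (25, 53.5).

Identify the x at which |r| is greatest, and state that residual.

x=1: ŷ = 13 + 1.7·1 = 14.7; r = 13.2 − 14.7 = -1.5
x=7: ŷ = 13 + 1.7·7 = 24.9; r = 26.9 − 24.9 = 2
x=9: ŷ = 13 + 1.7·9 = 28.3; r = 27.8 − 28.3 = -0.5
x=11: ŷ = 13 + 1.7·11 = 31.7; r = 31.2 − 31.7 = -0.5
x=13: ŷ = 13 + 1.7·13 = 35.1; r = 36.1 − 35.1 = 1
x=17: ŷ = 13 + 1.7·17 = 41.9; r = 42.4 − 41.9 = 0.5
x=21: ŷ = 13 + 1.7·21 = 48.7; r = 47.2 − 48.7 = -1.5
x=23: ŷ = 13 + 1.7·23 = 52.1; r = 54.6 − 52.1 = 2.5
x=25: ŷ = 13 + 1.7·25 = 55.5; r = 53.5 − 55.5 = -2
Largest |r| is 2.5 at x = 23, residual 2.5.

x = 23, r = 2.5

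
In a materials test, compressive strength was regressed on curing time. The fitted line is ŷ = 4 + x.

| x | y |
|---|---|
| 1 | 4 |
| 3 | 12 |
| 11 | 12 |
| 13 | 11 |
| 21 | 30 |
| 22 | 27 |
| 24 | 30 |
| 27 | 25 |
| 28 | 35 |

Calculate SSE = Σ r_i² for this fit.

x=1: ŷ = 4 + 1 = 5; r = 4 − 5 = -1
x=3: ŷ = 4 + 3 = 7; r = 12 − 7 = 5
x=11: ŷ = 4 + 11 = 15; r = 12 − 15 = -3
x=13: ŷ = 4 + 13 = 17; r = 11 − 17 = -6
x=21: ŷ = 4 + 21 = 25; r = 30 − 25 = 5
x=22: ŷ = 4 + 22 = 26; r = 27 − 26 = 1
x=24: ŷ = 4 + 24 = 28; r = 30 − 28 = 2
x=27: ŷ = 4 + 27 = 31; r = 25 − 31 = -6
x=28: ŷ = 4 + 28 = 32; r = 35 − 32 = 3
SSE = 1 + 25 + 9 + 36 + 25 + 1 + 4 + 36 + 9 = 146

SSE = 146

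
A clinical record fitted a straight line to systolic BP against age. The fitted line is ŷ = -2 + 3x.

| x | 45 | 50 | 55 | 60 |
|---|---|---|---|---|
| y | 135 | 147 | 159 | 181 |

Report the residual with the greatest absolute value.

e = -4

x=45: ŷ = -2 + 3·45 = 133; e = 135 − 133 = 2
x=50: ŷ = -2 + 3·50 = 148; e = 147 − 148 = -1
x=55: ŷ = -2 + 3·55 = 163; e = 159 − 163 = -4
x=60: ŷ = -2 + 3·60 = 178; e = 181 − 178 = 3
Largest |e| is 4 at x = 55, residual -4.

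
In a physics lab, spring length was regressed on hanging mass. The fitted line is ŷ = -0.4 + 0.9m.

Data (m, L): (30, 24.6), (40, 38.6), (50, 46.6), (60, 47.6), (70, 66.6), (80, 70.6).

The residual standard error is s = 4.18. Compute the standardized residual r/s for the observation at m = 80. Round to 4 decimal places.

-0.2392

ŷ = -0.4 + 0.9·80 = 71.6
r = 70.6 − 71.6 = -1
r/s = -1 / 4.18 = -0.2392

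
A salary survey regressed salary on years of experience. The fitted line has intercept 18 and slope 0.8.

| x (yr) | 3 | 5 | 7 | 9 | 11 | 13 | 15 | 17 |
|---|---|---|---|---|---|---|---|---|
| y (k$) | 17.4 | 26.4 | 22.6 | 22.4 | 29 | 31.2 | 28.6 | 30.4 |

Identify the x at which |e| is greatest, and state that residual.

x = 5, e = 4.4

x=3: ŷ = 18 + 0.8·3 = 20.4; e = 17.4 − 20.4 = -3
x=5: ŷ = 18 + 0.8·5 = 22; e = 26.4 − 22 = 4.4
x=7: ŷ = 18 + 0.8·7 = 23.6; e = 22.6 − 23.6 = -1
x=9: ŷ = 18 + 0.8·9 = 25.2; e = 22.4 − 25.2 = -2.8
x=11: ŷ = 18 + 0.8·11 = 26.8; e = 29 − 26.8 = 2.2
x=13: ŷ = 18 + 0.8·13 = 28.4; e = 31.2 − 28.4 = 2.8
x=15: ŷ = 18 + 0.8·15 = 30; e = 28.6 − 30 = -1.4
x=17: ŷ = 18 + 0.8·17 = 31.6; e = 30.4 − 31.6 = -1.2
Largest |e| is 4.4 at x = 5, residual 4.4.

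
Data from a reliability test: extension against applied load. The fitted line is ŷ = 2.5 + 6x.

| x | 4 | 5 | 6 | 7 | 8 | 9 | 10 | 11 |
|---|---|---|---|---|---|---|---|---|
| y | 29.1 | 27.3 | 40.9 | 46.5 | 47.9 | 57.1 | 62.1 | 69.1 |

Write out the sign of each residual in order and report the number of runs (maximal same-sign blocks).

7 runs

x=4: ŷ = 2.5 + 6·4 = 26.5; r = 29.1 − 26.5 = 2.6
x=5: ŷ = 2.5 + 6·5 = 32.5; r = 27.3 − 32.5 = -5.2
x=6: ŷ = 2.5 + 6·6 = 38.5; r = 40.9 − 38.5 = 2.4
x=7: ŷ = 2.5 + 6·7 = 44.5; r = 46.5 − 44.5 = 2
x=8: ŷ = 2.5 + 6·8 = 50.5; r = 47.9 − 50.5 = -2.6
x=9: ŷ = 2.5 + 6·9 = 56.5; r = 57.1 − 56.5 = 0.6
x=10: ŷ = 2.5 + 6·10 = 62.5; r = 62.1 − 62.5 = -0.4
x=11: ŷ = 2.5 + 6·11 = 68.5; r = 69.1 − 68.5 = 0.6
Signs: + − + + − + − +
Runs: +×1, −×1, +×2, −×1, +×1, −×1, +×1 → 7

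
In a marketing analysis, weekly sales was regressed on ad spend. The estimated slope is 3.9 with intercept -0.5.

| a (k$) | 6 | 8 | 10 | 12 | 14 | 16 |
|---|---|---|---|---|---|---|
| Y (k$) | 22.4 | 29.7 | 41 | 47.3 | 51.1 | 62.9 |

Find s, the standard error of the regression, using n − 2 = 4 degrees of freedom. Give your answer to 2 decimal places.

a=6: Ŷ = -0.5 + 3.9·6 = 22.9; e = 22.4 − 22.9 = -0.5
a=8: Ŷ = -0.5 + 3.9·8 = 30.7; e = 29.7 − 30.7 = -1
a=10: Ŷ = -0.5 + 3.9·10 = 38.5; e = 41 − 38.5 = 2.5
a=12: Ŷ = -0.5 + 3.9·12 = 46.3; e = 47.3 − 46.3 = 1
a=14: Ŷ = -0.5 + 3.9·14 = 54.1; e = 51.1 − 54.1 = -3
a=16: Ŷ = -0.5 + 3.9·16 = 61.9; e = 62.9 − 61.9 = 1
SSE = 0.25 + 1 + 6.25 + 1 + 9 + 1 = 18.5
s = √(18.5/4) = √4.625 ≈ 2.15

s = 2.15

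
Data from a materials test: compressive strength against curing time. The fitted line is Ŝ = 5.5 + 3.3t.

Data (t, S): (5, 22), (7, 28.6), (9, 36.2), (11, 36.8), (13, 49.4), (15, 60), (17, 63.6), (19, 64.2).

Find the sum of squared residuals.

t=5: Ŝ = 5.5 + 3.3·5 = 22; r = 22 − 22 = 0
t=7: Ŝ = 5.5 + 3.3·7 = 28.6; r = 28.6 − 28.6 = 0
t=9: Ŝ = 5.5 + 3.3·9 = 35.2; r = 36.2 − 35.2 = 1
t=11: Ŝ = 5.5 + 3.3·11 = 41.8; r = 36.8 − 41.8 = -5
t=13: Ŝ = 5.5 + 3.3·13 = 48.4; r = 49.4 − 48.4 = 1
t=15: Ŝ = 5.5 + 3.3·15 = 55; r = 60 − 55 = 5
t=17: Ŝ = 5.5 + 3.3·17 = 61.6; r = 63.6 − 61.6 = 2
t=19: Ŝ = 5.5 + 3.3·19 = 68.2; r = 64.2 − 68.2 = -4
SSE = 0 + 0 + 1 + 25 + 1 + 25 + 4 + 16 = 72

SSE = 72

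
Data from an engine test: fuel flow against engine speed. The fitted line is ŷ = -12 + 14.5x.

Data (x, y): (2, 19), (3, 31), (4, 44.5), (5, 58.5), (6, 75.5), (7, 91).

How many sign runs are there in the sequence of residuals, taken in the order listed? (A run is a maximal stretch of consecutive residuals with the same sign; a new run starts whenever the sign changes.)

x=2: ŷ = -12 + 14.5·2 = 17; r = 19 − 17 = 2
x=3: ŷ = -12 + 14.5·3 = 31.5; r = 31 − 31.5 = -0.5
x=4: ŷ = -12 + 14.5·4 = 46; r = 44.5 − 46 = -1.5
x=5: ŷ = -12 + 14.5·5 = 60.5; r = 58.5 − 60.5 = -2
x=6: ŷ = -12 + 14.5·6 = 75; r = 75.5 − 75 = 0.5
x=7: ŷ = -12 + 14.5·7 = 89.5; r = 91 − 89.5 = 1.5
Signs: + − − − + +
Runs: +×1, −×3, +×2 → 3

3 runs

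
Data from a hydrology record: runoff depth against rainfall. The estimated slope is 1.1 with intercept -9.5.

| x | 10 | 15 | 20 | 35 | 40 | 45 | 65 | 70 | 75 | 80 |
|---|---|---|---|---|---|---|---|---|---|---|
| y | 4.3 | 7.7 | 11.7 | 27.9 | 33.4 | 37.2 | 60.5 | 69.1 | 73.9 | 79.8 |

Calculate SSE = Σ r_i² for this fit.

x=10: ŷ = -9.5 + 1.1·10 = 1.5; r = 4.3 − 1.5 = 2.8
x=15: ŷ = -9.5 + 1.1·15 = 7; r = 7.7 − 7 = 0.7
x=20: ŷ = -9.5 + 1.1·20 = 12.5; r = 11.7 − 12.5 = -0.8
x=35: ŷ = -9.5 + 1.1·35 = 29; r = 27.9 − 29 = -1.1
x=40: ŷ = -9.5 + 1.1·40 = 34.5; r = 33.4 − 34.5 = -1.1
x=45: ŷ = -9.5 + 1.1·45 = 40; r = 37.2 − 40 = -2.8
x=65: ŷ = -9.5 + 1.1·65 = 62; r = 60.5 − 62 = -1.5
x=70: ŷ = -9.5 + 1.1·70 = 67.5; r = 69.1 − 67.5 = 1.6
x=75: ŷ = -9.5 + 1.1·75 = 73; r = 73.9 − 73 = 0.9
x=80: ŷ = -9.5 + 1.1·80 = 78.5; r = 79.8 − 78.5 = 1.3
SSE = 7.84 + 0.49 + 0.64 + 1.21 + 1.21 + 7.84 + 2.25 + 2.56 + 0.81 + 1.69 = 26.54

SSE = 26.54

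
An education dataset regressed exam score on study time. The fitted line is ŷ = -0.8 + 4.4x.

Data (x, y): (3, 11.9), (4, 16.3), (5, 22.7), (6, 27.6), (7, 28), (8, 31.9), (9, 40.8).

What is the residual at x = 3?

ŷ = -0.8 + 4.4·3 = 12.4
e = 11.9 − 12.4 = -0.5

e = -0.5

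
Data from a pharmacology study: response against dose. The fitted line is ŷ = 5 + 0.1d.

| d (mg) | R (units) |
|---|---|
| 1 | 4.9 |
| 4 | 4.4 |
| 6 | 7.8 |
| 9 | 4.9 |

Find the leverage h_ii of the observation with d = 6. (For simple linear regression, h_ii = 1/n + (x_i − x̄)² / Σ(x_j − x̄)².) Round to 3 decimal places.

h = 0.279

d̄ = (1 + 4 + 6 + 9)/4 = 5
Σ(d − d̄)² = 16 + 1 + 1 + 16 = 34
h = 1/4 + (1)²/34 = 0.25 + 0.0294118 = 0.279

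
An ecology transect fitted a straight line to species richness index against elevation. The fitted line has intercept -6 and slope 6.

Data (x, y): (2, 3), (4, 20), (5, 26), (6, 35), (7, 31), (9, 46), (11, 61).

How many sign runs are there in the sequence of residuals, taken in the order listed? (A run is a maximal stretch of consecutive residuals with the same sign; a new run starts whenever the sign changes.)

x=2: ŷ = -6 + 6·2 = 6; e = 3 − 6 = -3
x=4: ŷ = -6 + 6·4 = 18; e = 20 − 18 = 2
x=5: ŷ = -6 + 6·5 = 24; e = 26 − 24 = 2
x=6: ŷ = -6 + 6·6 = 30; e = 35 − 30 = 5
x=7: ŷ = -6 + 6·7 = 36; e = 31 − 36 = -5
x=9: ŷ = -6 + 6·9 = 48; e = 46 − 48 = -2
x=11: ŷ = -6 + 6·11 = 60; e = 61 − 60 = 1
Signs: − + + + − − +
Runs: −×1, +×3, −×2, +×1 → 4

4 runs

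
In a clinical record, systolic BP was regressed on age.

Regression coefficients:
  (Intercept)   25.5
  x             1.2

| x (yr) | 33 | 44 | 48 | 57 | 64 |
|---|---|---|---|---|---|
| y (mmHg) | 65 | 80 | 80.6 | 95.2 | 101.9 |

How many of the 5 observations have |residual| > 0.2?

x=33: ŷ = 25.5 + 1.2·33 = 65.1; e = 65 − 65.1 = -0.1
x=44: ŷ = 25.5 + 1.2·44 = 78.3; e = 80 − 78.3 = 1.7
x=48: ŷ = 25.5 + 1.2·48 = 83.1; e = 80.6 − 83.1 = -2.5
x=57: ŷ = 25.5 + 1.2·57 = 93.9; e = 95.2 − 93.9 = 1.3
x=64: ŷ = 25.5 + 1.2·64 = 102.3; e = 101.9 − 102.3 = -0.4
|e| > 0.2: x=44 (|e|=1.7), x=48 (|e|=2.5), x=57 (|e|=1.3), x=64 (|e|=0.4) → 4

4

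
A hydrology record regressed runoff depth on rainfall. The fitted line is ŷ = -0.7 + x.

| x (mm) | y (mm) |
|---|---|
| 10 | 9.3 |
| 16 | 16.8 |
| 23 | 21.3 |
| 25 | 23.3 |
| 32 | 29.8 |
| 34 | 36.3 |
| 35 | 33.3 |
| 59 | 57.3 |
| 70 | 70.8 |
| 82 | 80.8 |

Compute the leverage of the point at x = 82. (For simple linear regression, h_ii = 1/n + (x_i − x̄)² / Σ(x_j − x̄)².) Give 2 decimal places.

x̄ = (10 + 16 + 23 + 25 + 32 + 34 + 35 + 59 + 70 + 82)/10 = 38.6
Σ(x − x̄)² = 817.96 + 510.76 + 243.36 + 184.96 + 43.56 + 21.16 + 12.96 + 416.16 + 985.96 + 1883.56 = 5120.4
h = 1/10 + (43.4)²/5120.4 = 0.1 + 0.367854 = 0.47

h = 0.47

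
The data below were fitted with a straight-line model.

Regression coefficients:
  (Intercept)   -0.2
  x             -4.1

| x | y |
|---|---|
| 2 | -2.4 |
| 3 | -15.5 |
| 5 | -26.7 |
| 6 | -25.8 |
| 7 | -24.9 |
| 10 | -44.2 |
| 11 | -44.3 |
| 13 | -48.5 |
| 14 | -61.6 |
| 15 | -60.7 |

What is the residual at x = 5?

r = -6

ŷ = -0.2 − 4.1·5 = -20.7
r = -26.7 − (-20.7) = -6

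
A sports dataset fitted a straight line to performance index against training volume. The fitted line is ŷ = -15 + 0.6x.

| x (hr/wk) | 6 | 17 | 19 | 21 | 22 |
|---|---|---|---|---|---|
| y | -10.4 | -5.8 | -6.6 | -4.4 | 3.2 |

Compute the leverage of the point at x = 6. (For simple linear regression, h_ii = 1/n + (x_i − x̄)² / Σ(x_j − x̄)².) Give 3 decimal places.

h = 0.929

x̄ = (6 + 17 + 19 + 21 + 22)/5 = 17
Σ(x − x̄)² = 121 + 0 + 4 + 16 + 25 = 166
h = 1/5 + (-11)²/166 = 0.2 + 0.728916 = 0.929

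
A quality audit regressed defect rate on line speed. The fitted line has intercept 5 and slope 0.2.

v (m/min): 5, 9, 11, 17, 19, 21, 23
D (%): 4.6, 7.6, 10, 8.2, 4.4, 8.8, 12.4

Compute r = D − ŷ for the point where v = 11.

r = 2.8

ŷ = 5 + 0.2·11 = 7.2
r = 10 − 7.2 = 2.8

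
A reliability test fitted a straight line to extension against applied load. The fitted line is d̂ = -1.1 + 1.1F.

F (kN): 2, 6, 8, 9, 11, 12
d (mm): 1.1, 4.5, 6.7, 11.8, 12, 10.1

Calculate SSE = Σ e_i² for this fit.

F=2: d̂ = -1.1 + 1.1·2 = 1.1; e = 1.1 − 1.1 = 0
F=6: d̂ = -1.1 + 1.1·6 = 5.5; e = 4.5 − 5.5 = -1
F=8: d̂ = -1.1 + 1.1·8 = 7.7; e = 6.7 − 7.7 = -1
F=9: d̂ = -1.1 + 1.1·9 = 8.8; e = 11.8 − 8.8 = 3
F=11: d̂ = -1.1 + 1.1·11 = 11; e = 12 − 11 = 1
F=12: d̂ = -1.1 + 1.1·12 = 12.1; e = 10.1 − 12.1 = -2
SSE = 0 + 1 + 1 + 9 + 1 + 4 = 16

SSE = 16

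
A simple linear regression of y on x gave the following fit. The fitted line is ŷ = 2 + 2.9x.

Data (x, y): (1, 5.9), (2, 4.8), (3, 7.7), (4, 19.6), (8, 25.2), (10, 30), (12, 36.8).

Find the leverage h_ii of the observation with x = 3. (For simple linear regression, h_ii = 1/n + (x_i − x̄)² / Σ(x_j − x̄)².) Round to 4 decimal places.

h = 0.2102

x̄ = (1 + 2 + 3 + 4 + 8 + 10 + 12)/7 = 5.71429
Σ(x − x̄)² = 22.2245 + 13.7959 + 7.36735 + 2.93878 + 5.22449 + 18.3673 + 39.5102 = 109.429
h = 1/7 + (-2.71429)²/109.429 = 0.142857 + 0.0673256 = 0.2102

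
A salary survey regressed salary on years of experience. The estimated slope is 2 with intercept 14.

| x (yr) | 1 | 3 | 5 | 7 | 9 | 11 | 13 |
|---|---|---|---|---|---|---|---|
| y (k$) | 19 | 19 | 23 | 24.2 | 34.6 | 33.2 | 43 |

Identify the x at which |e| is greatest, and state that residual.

x=1: ŷ = 14 + 2·1 = 16; e = 19 − 16 = 3
x=3: ŷ = 14 + 2·3 = 20; e = 19 − 20 = -1
x=5: ŷ = 14 + 2·5 = 24; e = 23 − 24 = -1
x=7: ŷ = 14 + 2·7 = 28; e = 24.2 − 28 = -3.8
x=9: ŷ = 14 + 2·9 = 32; e = 34.6 − 32 = 2.6
x=11: ŷ = 14 + 2·11 = 36; e = 33.2 − 36 = -2.8
x=13: ŷ = 14 + 2·13 = 40; e = 43 − 40 = 3
Largest |e| is 3.8 at x = 7, residual -3.8.

x = 7, e = -3.8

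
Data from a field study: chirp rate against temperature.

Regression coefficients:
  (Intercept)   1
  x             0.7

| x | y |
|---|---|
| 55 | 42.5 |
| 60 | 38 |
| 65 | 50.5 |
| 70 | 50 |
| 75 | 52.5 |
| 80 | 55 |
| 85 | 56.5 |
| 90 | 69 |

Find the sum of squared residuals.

SSE = 96

x=55: ŷ = 1 + 0.7·55 = 39.5; r = 42.5 − 39.5 = 3
x=60: ŷ = 1 + 0.7·60 = 43; r = 38 − 43 = -5
x=65: ŷ = 1 + 0.7·65 = 46.5; r = 50.5 − 46.5 = 4
x=70: ŷ = 1 + 0.7·70 = 50; r = 50 − 50 = 0
x=75: ŷ = 1 + 0.7·75 = 53.5; r = 52.5 − 53.5 = -1
x=80: ŷ = 1 + 0.7·80 = 57; r = 55 − 57 = -2
x=85: ŷ = 1 + 0.7·85 = 60.5; r = 56.5 − 60.5 = -4
x=90: ŷ = 1 + 0.7·90 = 64; r = 69 − 64 = 5
SSE = 9 + 25 + 16 + 0 + 1 + 4 + 16 + 25 = 96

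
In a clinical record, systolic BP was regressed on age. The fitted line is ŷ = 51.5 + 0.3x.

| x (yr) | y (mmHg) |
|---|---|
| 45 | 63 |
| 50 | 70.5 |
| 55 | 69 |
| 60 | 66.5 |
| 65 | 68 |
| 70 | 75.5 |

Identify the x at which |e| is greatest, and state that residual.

x=45: ŷ = 51.5 + 0.3·45 = 65; e = 63 − 65 = -2
x=50: ŷ = 51.5 + 0.3·50 = 66.5; e = 70.5 − 66.5 = 4
x=55: ŷ = 51.5 + 0.3·55 = 68; e = 69 − 68 = 1
x=60: ŷ = 51.5 + 0.3·60 = 69.5; e = 66.5 − 69.5 = -3
x=65: ŷ = 51.5 + 0.3·65 = 71; e = 68 − 71 = -3
x=70: ŷ = 51.5 + 0.3·70 = 72.5; e = 75.5 − 72.5 = 3
Largest |e| is 4 at x = 50, residual 4.

x = 50, e = 4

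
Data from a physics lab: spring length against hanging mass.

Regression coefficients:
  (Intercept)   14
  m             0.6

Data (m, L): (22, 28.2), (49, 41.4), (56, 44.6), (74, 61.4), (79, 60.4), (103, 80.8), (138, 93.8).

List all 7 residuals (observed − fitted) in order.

m=22: ŷ = 14 + 0.6·22 = 27.2; r = 28.2 − 27.2 = 1
m=49: ŷ = 14 + 0.6·49 = 43.4; r = 41.4 − 43.4 = -2
m=56: ŷ = 14 + 0.6·56 = 47.6; r = 44.6 − 47.6 = -3
m=74: ŷ = 14 + 0.6·74 = 58.4; r = 61.4 − 58.4 = 3
m=79: ŷ = 14 + 0.6·79 = 61.4; r = 60.4 − 61.4 = -1
m=103: ŷ = 14 + 0.6·103 = 75.8; r = 80.8 − 75.8 = 5
m=138: ŷ = 14 + 0.6·138 = 96.8; r = 93.8 − 96.8 = -3

1, -2, -3, 3, -1, 5, -3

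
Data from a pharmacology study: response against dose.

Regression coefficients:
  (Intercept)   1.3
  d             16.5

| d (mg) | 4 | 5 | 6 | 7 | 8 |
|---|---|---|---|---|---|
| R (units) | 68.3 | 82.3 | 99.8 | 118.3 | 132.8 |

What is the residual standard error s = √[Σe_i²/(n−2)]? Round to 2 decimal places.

s = 1.41

d=4: R̂ = 1.3 + 16.5·4 = 67.3; e = 68.3 − 67.3 = 1
d=5: R̂ = 1.3 + 16.5·5 = 83.8; e = 82.3 − 83.8 = -1.5
d=6: R̂ = 1.3 + 16.5·6 = 100.3; e = 99.8 − 100.3 = -0.5
d=7: R̂ = 1.3 + 16.5·7 = 116.8; e = 118.3 − 116.8 = 1.5
d=8: R̂ = 1.3 + 16.5·8 = 133.3; e = 132.8 − 133.3 = -0.5
SSE = 1 + 2.25 + 0.25 + 2.25 + 0.25 = 6
s = √(6/3) = √2 ≈ 1.41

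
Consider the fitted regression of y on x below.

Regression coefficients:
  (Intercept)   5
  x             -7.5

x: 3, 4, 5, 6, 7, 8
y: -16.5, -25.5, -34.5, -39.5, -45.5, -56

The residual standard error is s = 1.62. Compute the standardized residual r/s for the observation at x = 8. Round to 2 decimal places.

-0.62

ŷ = 5 − 7.5·8 = -55
r = -56 − (-55) = -1
r/s = -1 / 1.62 = -0.62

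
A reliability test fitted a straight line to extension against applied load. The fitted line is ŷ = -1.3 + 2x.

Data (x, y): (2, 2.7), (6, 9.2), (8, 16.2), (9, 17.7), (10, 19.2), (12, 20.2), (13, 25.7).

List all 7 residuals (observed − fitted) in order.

x=2: ŷ = -1.3 + 2·2 = 2.7; r = 2.7 − 2.7 = 0
x=6: ŷ = -1.3 + 2·6 = 10.7; r = 9.2 − 10.7 = -1.5
x=8: ŷ = -1.3 + 2·8 = 14.7; r = 16.2 − 14.7 = 1.5
x=9: ŷ = -1.3 + 2·9 = 16.7; r = 17.7 − 16.7 = 1
x=10: ŷ = -1.3 + 2·10 = 18.7; r = 19.2 − 18.7 = 0.5
x=12: ŷ = -1.3 + 2·12 = 22.7; r = 20.2 − 22.7 = -2.5
x=13: ŷ = -1.3 + 2·13 = 24.7; r = 25.7 − 24.7 = 1

0, -1.5, 1.5, 1, 0.5, -2.5, 1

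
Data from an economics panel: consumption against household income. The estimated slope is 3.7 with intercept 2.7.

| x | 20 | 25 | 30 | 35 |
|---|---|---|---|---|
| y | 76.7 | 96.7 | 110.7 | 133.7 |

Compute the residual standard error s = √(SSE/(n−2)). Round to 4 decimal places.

x=20: ŷ = 2.7 + 3.7·20 = 76.7; e = 76.7 − 76.7 = 0
x=25: ŷ = 2.7 + 3.7·25 = 95.2; e = 96.7 − 95.2 = 1.5
x=30: ŷ = 2.7 + 3.7·30 = 113.7; e = 110.7 − 113.7 = -3
x=35: ŷ = 2.7 + 3.7·35 = 132.2; e = 133.7 − 132.2 = 1.5
SSE = 0 + 2.25 + 9 + 2.25 = 13.5
s = √(13.5/2) = √6.75 ≈ 2.5981

s = 2.5981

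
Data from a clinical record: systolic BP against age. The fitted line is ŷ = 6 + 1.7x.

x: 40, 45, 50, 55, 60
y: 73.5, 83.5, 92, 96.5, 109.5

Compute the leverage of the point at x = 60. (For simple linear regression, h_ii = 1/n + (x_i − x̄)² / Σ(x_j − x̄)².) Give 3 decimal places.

x̄ = (40 + 45 + 50 + 55 + 60)/5 = 50
Σ(x − x̄)² = 100 + 25 + 0 + 25 + 100 = 250
h = 1/5 + (10)²/250 = 0.2 + 0.4 = 0.600

h = 0.600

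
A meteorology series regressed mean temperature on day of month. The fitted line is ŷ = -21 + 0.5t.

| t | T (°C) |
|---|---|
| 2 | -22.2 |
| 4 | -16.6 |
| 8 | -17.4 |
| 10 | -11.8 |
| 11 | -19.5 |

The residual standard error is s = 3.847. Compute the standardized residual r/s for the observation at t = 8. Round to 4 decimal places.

ŷ = -21 + 0.5·8 = -17
r = -17.4 − (-17) = -0.4
r/s = -0.4 / 3.847 = -0.1040

-0.1040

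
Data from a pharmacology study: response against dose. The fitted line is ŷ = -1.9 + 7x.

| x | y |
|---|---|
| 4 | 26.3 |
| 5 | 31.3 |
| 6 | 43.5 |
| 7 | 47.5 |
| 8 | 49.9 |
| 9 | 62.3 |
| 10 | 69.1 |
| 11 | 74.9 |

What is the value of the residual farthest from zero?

e = -4.2

x=4: ŷ = -1.9 + 7·4 = 26.1; e = 26.3 − 26.1 = 0.2
x=5: ŷ = -1.9 + 7·5 = 33.1; e = 31.3 − 33.1 = -1.8
x=6: ŷ = -1.9 + 7·6 = 40.1; e = 43.5 − 40.1 = 3.4
x=7: ŷ = -1.9 + 7·7 = 47.1; e = 47.5 − 47.1 = 0.4
x=8: ŷ = -1.9 + 7·8 = 54.1; e = 49.9 − 54.1 = -4.2
x=9: ŷ = -1.9 + 7·9 = 61.1; e = 62.3 − 61.1 = 1.2
x=10: ŷ = -1.9 + 7·10 = 68.1; e = 69.1 − 68.1 = 1
x=11: ŷ = -1.9 + 7·11 = 75.1; e = 74.9 − 75.1 = -0.2
Largest |e| is 4.2 at x = 8, residual -4.2.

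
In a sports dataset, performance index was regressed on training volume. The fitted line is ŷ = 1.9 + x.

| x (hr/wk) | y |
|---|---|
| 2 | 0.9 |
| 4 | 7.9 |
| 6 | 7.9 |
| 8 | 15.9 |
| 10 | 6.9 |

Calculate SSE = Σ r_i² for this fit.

SSE = 74

x=2: ŷ = 1.9 + 2 = 3.9; r = 0.9 − 3.9 = -3
x=4: ŷ = 1.9 + 4 = 5.9; r = 7.9 − 5.9 = 2
x=6: ŷ = 1.9 + 6 = 7.9; r = 7.9 − 7.9 = 0
x=8: ŷ = 1.9 + 8 = 9.9; r = 15.9 − 9.9 = 6
x=10: ŷ = 1.9 + 10 = 11.9; r = 6.9 − 11.9 = -5
SSE = 9 + 4 + 0 + 36 + 25 = 74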